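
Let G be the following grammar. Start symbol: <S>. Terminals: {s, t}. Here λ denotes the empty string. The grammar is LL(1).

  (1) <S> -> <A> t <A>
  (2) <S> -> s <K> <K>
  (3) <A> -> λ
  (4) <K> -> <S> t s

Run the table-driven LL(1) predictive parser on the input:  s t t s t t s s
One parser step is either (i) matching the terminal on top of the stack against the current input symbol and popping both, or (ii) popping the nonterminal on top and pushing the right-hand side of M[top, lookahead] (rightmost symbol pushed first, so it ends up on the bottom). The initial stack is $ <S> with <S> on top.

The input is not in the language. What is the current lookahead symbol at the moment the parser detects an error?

s

      Stack                Input              Action
   1  $ <S>                s t t s t t s s $  expand <S> -> s <K> <K>
   2  $ <K> <K> s          s t t s t t s s $  match s
   3  $ <K> <K>            t t s t t s s $    expand <K> -> <S> t s
   4  $ <K> s t <S>        t t s t t s s $    expand <S> -> <A> t <A>
   5  $ <K> s t <A> t <A>  t t s t t s s $    expand <A> -> λ
   6  $ <K> s t <A> t      t t s t t s s $    match t
   7  $ <K> s t <A>        t s t t s s $      expand <A> -> λ
   8  $ <K> s t            t s t t s s $      match t
   9  $ <K> s              s t t s s $        match s
  10  $ <K>                t t s s $          expand <K> -> <S> t s
  11  $ s t <S>            t t s s $          expand <S> -> <A> t <A>
  12  $ s t <A> t <A>      t t s s $          expand <A> -> λ
  13  $ s t <A> t          t t s s $          match t
  14  $ s t <A>            t s s $            expand <A> -> λ
  15  $ s t                t s s $            match t
  16  $ s                  s s $              match s
  17  $                    s $                error: stack empty but input remains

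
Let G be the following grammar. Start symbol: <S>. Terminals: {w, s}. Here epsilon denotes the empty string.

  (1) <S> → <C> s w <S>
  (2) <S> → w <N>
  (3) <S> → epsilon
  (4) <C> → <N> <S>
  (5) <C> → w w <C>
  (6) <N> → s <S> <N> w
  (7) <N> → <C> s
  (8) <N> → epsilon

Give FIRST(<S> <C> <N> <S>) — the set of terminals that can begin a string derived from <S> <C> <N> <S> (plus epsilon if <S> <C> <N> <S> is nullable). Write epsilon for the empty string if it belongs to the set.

FIRST(<S>): from <S>→<C> s w <S> we get {s, w}; from <S>→w <N> we get {w}; from <S>→epsilon we get {epsilon}. So FIRST(<S>) = {epsilon, s, w}.
FIRST(<C>): from <C>→<N> <S> we get {epsilon, s, w}; from <C>→w w <C> we get {w}. So FIRST(<C>) = {epsilon, s, w}.
FIRST(<N>): from <N>→s <S> <N> w we get {s}; from <N>→<C> s we get {s, w}; from <N>→epsilon we get {epsilon}. So FIRST(<N>) = {epsilon, s, w}.
FIRST(<S> <C> <N> <S>): take FIRST of each symbol in turn, carrying on past any symbol whose FIRST contains epsilon; result {epsilon, s, w}.

{epsilon, s, w}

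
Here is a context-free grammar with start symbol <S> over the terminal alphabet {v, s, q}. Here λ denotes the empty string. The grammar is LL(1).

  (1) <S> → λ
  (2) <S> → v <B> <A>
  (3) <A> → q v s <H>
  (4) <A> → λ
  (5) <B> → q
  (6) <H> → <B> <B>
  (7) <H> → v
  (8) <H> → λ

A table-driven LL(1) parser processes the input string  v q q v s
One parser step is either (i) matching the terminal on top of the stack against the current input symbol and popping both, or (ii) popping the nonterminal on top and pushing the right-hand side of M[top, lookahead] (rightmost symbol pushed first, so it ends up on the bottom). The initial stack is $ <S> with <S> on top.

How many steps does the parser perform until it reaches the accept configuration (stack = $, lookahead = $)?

step 1: stack=$ <S>  input=v q q v s $  — expand <S> → v <B> <A>
step 2: stack=$ <A> <B> v  input=v q q v s $  — match v
step 3: stack=$ <A> <B>  input=q q v s $  — expand <B> → q
step 4: stack=$ <A> q  input=q q v s $  — match q
step 5: stack=$ <A>  input=q v s $  — expand <A> → q v s <H>
step 6: stack=$ <H> s v q  input=q v s $  — match q
step 7: stack=$ <H> s v  input=v s $  — match v
step 8: stack=$ <H> s  input=s $  — match s
step 9: stack=$ <H>  input=$  — expand <H> → λ
Accept reached after 9 steps.

9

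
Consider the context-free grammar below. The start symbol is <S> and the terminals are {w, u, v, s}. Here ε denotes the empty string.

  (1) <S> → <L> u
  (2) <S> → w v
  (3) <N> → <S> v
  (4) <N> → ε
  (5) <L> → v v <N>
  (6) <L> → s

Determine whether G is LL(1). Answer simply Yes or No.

FIRST(<S>) = {s, v, w}
FIRST(<N>) = {ε, s, v, w}
FIRST(<L>) = {s, v}
FOLLOW(<S>) = {$, v}
FOLLOW(<N>) = {u}
FOLLOW(<L>) = {u}
Each cell of M receives at most one production.

Yes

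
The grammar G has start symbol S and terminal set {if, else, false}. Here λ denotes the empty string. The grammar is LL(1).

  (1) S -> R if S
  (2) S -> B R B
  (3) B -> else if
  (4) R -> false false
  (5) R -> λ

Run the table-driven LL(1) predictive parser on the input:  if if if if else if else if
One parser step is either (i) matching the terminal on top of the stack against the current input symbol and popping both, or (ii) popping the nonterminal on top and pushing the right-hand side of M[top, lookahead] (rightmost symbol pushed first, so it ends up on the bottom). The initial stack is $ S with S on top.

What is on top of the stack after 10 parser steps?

R

      Stack     Input                          Action
   1  $ S       if if if if else if else if $  expand S -> R if S
   2  $ S if R  if if if if else if else if $  expand R -> λ
   3  $ S if    if if if if else if else if $  match if
   4  $ S       if if if else if else if $     expand S -> R if S
   5  $ S if R  if if if else if else if $     expand R -> λ
   6  $ S if    if if if else if else if $     match if
   7  $ S       if if else if else if $        expand S -> R if S
   8  $ S if R  if if else if else if $        expand R -> λ
   9  $ S if    if if else if else if $        match if
  10  $ S       if else if else if $           expand S -> R if S
Stack after step 10: $ S if R (top = R).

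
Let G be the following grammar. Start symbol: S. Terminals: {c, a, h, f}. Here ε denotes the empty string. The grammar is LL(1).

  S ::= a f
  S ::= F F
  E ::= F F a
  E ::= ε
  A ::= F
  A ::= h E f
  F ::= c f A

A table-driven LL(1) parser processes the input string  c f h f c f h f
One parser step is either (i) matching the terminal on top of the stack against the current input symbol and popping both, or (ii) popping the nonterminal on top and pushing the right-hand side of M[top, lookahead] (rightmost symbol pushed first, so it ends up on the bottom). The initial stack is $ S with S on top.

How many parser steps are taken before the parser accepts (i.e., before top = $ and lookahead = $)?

15

      Stack      Input              Action
   1  $ S        c f h f c f h f $  expand S ::= F F
   2  $ F F      c f h f c f h f $  expand F ::= c f A
   3  $ F A f c  c f h f c f h f $  match c
   4  $ F A f    f h f c f h f $    match f
   5  $ F A      h f c f h f $      expand A ::= h E f
   6  $ F f E h  h f c f h f $      match h
   7  $ F f E    f c f h f $        expand E ::= ε
   8  $ F f      f c f h f $        match f
   9  $ F        c f h f $          expand F ::= c f A
  10  $ A f c    c f h f $          match c
  11  $ A f      f h f $            match f
  12  $ A        h f $              expand A ::= h E f
  13  $ f E h    h f $              match h
  14  $ f E      f $                expand E ::= ε
  15  $ f        f $                match f
Accept reached after 15 steps.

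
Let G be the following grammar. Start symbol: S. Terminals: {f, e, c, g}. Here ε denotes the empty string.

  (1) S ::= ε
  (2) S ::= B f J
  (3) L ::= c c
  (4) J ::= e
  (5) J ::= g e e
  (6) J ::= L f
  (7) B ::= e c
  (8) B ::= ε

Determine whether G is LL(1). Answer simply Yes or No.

FIRST(S) = {ε, e, f}
FIRST(L) = {c}
FIRST(J) = {c, e, g}
FIRST(B) = {ε, e}
FOLLOW(S) = {$}
FOLLOW(L) = {f}
FOLLOW(J) = {$}
FOLLOW(B) = {f}
Each cell of M receives at most one production.

Yes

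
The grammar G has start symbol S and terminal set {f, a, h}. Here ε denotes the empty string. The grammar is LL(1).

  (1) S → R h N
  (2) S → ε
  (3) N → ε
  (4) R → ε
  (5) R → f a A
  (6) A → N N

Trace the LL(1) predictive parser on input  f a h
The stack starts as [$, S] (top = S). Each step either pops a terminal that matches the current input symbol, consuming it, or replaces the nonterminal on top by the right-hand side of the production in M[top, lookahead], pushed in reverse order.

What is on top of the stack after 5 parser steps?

     Stack        Input    Action
  1  $ S          f a h $  expand S → R h N
  2  $ N h R      f a h $  expand R → f a A
  3  $ N h A a f  f a h $  match f
  4  $ N h A a    a h $    match a
  5  $ N h A      h $      expand A → N N
Stack after step 5: $ N h N N (top = N).

N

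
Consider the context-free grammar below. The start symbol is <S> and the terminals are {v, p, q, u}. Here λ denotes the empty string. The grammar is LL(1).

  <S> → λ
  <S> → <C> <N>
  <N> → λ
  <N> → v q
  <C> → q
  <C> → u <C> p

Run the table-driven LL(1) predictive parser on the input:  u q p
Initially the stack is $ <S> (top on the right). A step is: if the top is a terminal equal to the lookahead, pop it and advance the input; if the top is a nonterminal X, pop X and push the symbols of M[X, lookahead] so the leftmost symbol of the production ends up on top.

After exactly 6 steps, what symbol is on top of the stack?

<N>

step 1: stack=$ <S>  input=u q p $  — expand <S> → <C> <N>
step 2: stack=$ <N> <C>  input=u q p $  — expand <C> → u <C> p
step 3: stack=$ <N> p <C> u  input=u q p $  — match u
step 4: stack=$ <N> p <C>  input=q p $  — expand <C> → q
step 5: stack=$ <N> p q  input=q p $  — match q
step 6: stack=$ <N> p  input=p $  — match p
Stack after step 6: $ <N> (top = <N>).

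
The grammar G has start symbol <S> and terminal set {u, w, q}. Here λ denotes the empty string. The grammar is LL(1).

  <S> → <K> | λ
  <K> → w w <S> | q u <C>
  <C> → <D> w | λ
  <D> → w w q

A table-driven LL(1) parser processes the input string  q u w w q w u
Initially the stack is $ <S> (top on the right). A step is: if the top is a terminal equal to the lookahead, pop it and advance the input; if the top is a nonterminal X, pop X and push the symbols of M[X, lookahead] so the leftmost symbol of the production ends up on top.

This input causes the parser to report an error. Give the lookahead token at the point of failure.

u

      Stack      Input            Action
   1  $ <S>      q u w w q w u $  expand <S> → <K>
   2  $ <K>      q u w w q w u $  expand <K> → q u <C>
   3  $ <C> u q  q u w w q w u $  match q
   4  $ <C> u    u w w q w u $    match u
   5  $ <C>      w w q w u $      expand <C> → <D> w
   6  $ w <D>    w w q w u $      expand <D> → w w q
   7  $ w q w w  w w q w u $      match w
   8  $ w q w    w q w u $        match w
   9  $ w q      q w u $          match q
  10  $ w        w u $            match w
  11  $          u $              error: stack empty but input remains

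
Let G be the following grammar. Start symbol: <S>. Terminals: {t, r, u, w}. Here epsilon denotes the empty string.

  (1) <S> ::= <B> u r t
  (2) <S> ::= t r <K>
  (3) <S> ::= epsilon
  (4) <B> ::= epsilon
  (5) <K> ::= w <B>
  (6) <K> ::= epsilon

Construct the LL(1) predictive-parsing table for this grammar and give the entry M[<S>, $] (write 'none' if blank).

<S> ::= epsilon

FIRST(<B>): from <B>::=epsilon we get {epsilon}. So FIRST(<B>) = {epsilon}.
FIRST(<K>): from <K>::=w <B> we get {w}; from <K>::=epsilon we get {epsilon}. So FIRST(<K>) = {epsilon, w}.
FIRST(<S>): from <S>::=<B> u r t we get {u}; from <S>::=t r <K> we get {t}; from <S>::=epsilon we get {epsilon}. So FIRST(<S>) = {epsilon, t, u}.
FOLLOW(<S>) includes $ since <S> is the start symbol.
FOLLOW(<S>): <S> appears on no right-hand side. Thus FOLLOW(<S>) = {$}.
For <S> ::= <B> u r t: FIRST(<B> u r t) = {u}, so it goes in M[<S>, t] for t ∈ {u}.
For <S> ::= t r <K>: FIRST(t r <K>) = {t}, so it goes in M[<S>, t] for t ∈ {t}.
For <S> ::= epsilon: FIRST(epsilon) = {epsilon}, so it goes in M[<S>, t] for t ∈ {}; since epsilon ∈ FIRST, also for every t ∈ FOLLOW(<S>) = {$}.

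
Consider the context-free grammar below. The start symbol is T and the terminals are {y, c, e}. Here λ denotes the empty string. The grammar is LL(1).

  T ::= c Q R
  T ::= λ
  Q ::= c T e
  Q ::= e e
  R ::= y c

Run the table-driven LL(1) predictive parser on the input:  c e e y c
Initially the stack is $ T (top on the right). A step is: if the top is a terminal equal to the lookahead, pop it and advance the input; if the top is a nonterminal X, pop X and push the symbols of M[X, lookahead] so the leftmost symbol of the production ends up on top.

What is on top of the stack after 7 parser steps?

     Stack    Input        Action
  1  $ T      c e e y c $  expand T ::= c Q R
  2  $ R Q c  c e e y c $  match c
  3  $ R Q    e e y c $    expand Q ::= e e
  4  $ R e e  e e y c $    match e
  5  $ R e    e y c $      match e
  6  $ R      y c $        expand R ::= y c
  7  $ c y    y c $        match y
Stack after step 7: $ c (top = c).

c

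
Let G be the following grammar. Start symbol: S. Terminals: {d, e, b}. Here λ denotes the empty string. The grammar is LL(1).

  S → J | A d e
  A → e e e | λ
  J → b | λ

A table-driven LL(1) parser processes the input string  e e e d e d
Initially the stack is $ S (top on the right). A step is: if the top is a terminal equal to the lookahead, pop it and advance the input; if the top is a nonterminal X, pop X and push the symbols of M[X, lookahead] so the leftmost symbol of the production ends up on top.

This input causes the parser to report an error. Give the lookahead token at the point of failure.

d

step 1: stack=$ S  input=e e e d e d $  — expand S → A d e
step 2: stack=$ e d A  input=e e e d e d $  — expand A → e e e
step 3: stack=$ e d e e e  input=e e e d e d $  — match e
step 4: stack=$ e d e e  input=e e d e d $  — match e
step 5: stack=$ e d e  input=e d e d $  — match e
step 6: stack=$ e d  input=d e d $  — match d
step 7: stack=$ e  input=e d $  — match e
step 8: stack=$  input=d $  — error: stack empty but input remains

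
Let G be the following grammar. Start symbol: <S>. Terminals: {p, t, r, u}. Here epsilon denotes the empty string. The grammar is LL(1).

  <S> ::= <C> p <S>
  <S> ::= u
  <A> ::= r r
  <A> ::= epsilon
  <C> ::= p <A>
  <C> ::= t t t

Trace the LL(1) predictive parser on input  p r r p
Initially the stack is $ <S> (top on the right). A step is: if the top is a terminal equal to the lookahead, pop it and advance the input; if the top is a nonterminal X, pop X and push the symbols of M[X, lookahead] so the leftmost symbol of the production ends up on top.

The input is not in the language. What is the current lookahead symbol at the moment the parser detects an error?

$

step 1: stack=$ <S>  input=p r r p $  — expand <S> ::= <C> p <S>
step 2: stack=$ <S> p <C>  input=p r r p $  — expand <C> ::= p <A>
step 3: stack=$ <S> p <A> p  input=p r r p $  — match p
step 4: stack=$ <S> p <A>  input=r r p $  — expand <A> ::= r r
step 5: stack=$ <S> p r r  input=r r p $  — match r
step 6: stack=$ <S> p r  input=r p $  — match r
step 7: stack=$ <S> p  input=p $  — match p
step 8: stack=$ <S>  input=$  — error: M[<S>, $] is empty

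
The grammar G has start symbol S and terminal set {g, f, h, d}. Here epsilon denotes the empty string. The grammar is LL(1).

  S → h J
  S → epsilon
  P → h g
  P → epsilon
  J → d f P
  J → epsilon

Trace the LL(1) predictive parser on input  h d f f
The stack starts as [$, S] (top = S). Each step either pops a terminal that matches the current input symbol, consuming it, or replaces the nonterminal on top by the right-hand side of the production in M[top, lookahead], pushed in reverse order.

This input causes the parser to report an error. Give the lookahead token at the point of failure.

     Stack    Input      Action
  1  $ S      h d f f $  expand S → h J
  2  $ J h    h d f f $  match h
  3  $ J      d f f $    expand J → d f P
  4  $ P f d  d f f $    match d
  5  $ P f    f f $      match f
  6  $ P      f $        error: M[P, f] is empty

f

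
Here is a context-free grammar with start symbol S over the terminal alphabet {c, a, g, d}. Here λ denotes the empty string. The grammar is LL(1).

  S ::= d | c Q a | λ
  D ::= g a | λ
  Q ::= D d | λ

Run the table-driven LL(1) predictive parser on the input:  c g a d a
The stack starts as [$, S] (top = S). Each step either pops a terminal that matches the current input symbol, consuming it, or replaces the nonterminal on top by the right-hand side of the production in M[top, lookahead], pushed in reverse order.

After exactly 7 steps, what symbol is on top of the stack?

a

     Stack      Input        Action
  1  $ S        c g a d a $  expand S ::= c Q a
  2  $ a Q c    c g a d a $  match c
  3  $ a Q      g a d a $    expand Q ::= D d
  4  $ a d D    g a d a $    expand D ::= g a
  5  $ a d a g  g a d a $    match g
  6  $ a d a    a d a $      match a
  7  $ a d      d a $        match d
Stack after step 7: $ a (top = a).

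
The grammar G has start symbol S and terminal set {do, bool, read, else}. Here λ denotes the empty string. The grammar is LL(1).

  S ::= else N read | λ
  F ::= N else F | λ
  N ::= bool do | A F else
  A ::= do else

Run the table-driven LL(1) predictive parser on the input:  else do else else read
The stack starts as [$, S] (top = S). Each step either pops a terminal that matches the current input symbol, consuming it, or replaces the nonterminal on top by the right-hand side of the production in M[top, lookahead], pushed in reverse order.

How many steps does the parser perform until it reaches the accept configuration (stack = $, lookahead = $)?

9

step 1: stack=$ S  input=else do else else read $  — expand S ::= else N read
step 2: stack=$ read N else  input=else do else else read $  — match else
step 3: stack=$ read N  input=do else else read $  — expand N ::= A F else
step 4: stack=$ read else F A  input=do else else read $  — expand A ::= do else
step 5: stack=$ read else F else do  input=do else else read $  — match do
step 6: stack=$ read else F else  input=else else read $  — match else
step 7: stack=$ read else F  input=else read $  — expand F ::= λ
step 8: stack=$ read else  input=else read $  — match else
step 9: stack=$ read  input=read $  — match read
Accept reached after 9 steps.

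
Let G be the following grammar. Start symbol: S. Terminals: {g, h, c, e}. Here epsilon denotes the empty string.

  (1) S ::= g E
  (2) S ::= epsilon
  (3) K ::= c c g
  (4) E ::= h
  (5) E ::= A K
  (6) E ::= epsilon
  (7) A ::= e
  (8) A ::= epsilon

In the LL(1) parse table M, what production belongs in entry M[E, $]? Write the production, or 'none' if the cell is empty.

FIRST(S): from S::=g E we get {g}; from S::=epsilon we get {epsilon}. So FIRST(S) = {epsilon, g}.
FIRST(K): from K::=c c g we get {c}. So FIRST(K) = {c}.
FIRST(A): from A::=e we get {e}; from A::=epsilon we get {epsilon}. So FIRST(A) = {epsilon, e}.
FIRST(E): from E::=h we get {h}; from E::=A K we get {c, e}; from E::=epsilon we get {epsilon}. So FIRST(E) = {epsilon, c, e, h}.
FOLLOW(S) includes $ since S is the start symbol.
FOLLOW(S): S appears on no right-hand side. Thus FOLLOW(S) = {$}.
FOLLOW(E): in S::=g E, the suffix after E is empty, so FOLLOW(E) ⊇ FOLLOW(S) = {$}. Thus FOLLOW(E) = {$}.
For E ::= h: FIRST(h) = {h}, so it goes in M[E, t] for t ∈ {h}.
For E ::= A K: FIRST(A K) = {c, e}, so it goes in M[E, t] for t ∈ {c, e}.
For E ::= epsilon: FIRST(epsilon) = {epsilon}, so it goes in M[E, t] for t ∈ {}; since epsilon ∈ FIRST, also for every t ∈ FOLLOW(E) = {$}.

E ::= epsilon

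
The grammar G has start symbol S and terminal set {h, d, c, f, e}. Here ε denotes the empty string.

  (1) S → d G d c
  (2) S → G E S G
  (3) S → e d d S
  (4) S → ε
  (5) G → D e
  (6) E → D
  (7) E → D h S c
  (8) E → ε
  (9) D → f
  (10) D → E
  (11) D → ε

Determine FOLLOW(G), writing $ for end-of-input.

{$, c, d, e, f, h}

FIRST(S): from S→d G d c we get {d}; from S→G E S G we get {e, f, h}; from S→e d d S we get {e}; from S→ε we get {ε}. So FIRST(S) = {ε, d, e, f, h}.
FIRST(G): from G→D e we get {e, f, h}. So FIRST(G) = {e, f, h}.
FIRST(E): from E→D we get {ε, f, h}; from E→D h S c we get {f, h}; from E→ε we get {ε}. So FIRST(E) = {ε, f, h}.
FIRST(D): from D→f we get {f}; from D→E we get {ε, f, h}; from D→ε we get {ε}. So FIRST(D) = {ε, f, h}.
FOLLOW(S) includes $ since S is the start symbol.
FOLLOW(S): in S→G E S G, S is followed by G with FIRST {e, f, h}; in S→e d d S, the suffix after S is empty (adds nothing new); in E→D h S c, S is followed by c with FIRST {c}. Thus FOLLOW(S) = {$, c, e, f, h}.
FOLLOW(G): in S→d G d c, G is followed by d c with FIRST {d}; in S→G E S G (occurrence 1), G is followed by E S G with FIRST {d, e, f, h}; in S→G E S G (occurrence 2), the suffix after G is empty, so FOLLOW(G) ⊇ FOLLOW(S) = {$, c, e, f, h}. Thus FOLLOW(G) = {$, c, d, e, f, h}.
FOLLOW(E): in S→G E S G, E is followed by S G with FIRST {d, e, f, h}; in D→E, the suffix after E is empty, so FOLLOW(E) ⊇ FOLLOW(D) = {d, e, f, h}. Thus FOLLOW(E) = {d, e, f, h}.
FOLLOW(D): in G→D e, D is followed by e with FIRST {e}; in E→D, the suffix after D is empty, so FOLLOW(D) ⊇ FOLLOW(E) = {d, e, f, h}; in E→D h S c, D is followed by h S c with FIRST {h}. Thus FOLLOW(D) = {d, e, f, h}.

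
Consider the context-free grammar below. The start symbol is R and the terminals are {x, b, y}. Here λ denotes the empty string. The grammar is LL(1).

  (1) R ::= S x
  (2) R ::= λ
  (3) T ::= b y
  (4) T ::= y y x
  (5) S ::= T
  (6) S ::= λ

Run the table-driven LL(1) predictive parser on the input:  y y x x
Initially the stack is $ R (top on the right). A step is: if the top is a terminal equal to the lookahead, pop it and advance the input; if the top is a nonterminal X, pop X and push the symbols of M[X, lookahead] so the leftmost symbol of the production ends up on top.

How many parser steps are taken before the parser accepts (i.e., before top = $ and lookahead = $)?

7

step 1: stack=$ R  input=y y x x $  — expand R ::= S x
step 2: stack=$ x S  input=y y x x $  — expand S ::= T
step 3: stack=$ x T  input=y y x x $  — expand T ::= y y x
step 4: stack=$ x x y y  input=y y x x $  — match y
step 5: stack=$ x x y  input=y x x $  — match y
step 6: stack=$ x x  input=x x $  — match x
step 7: stack=$ x  input=x $  — match x
Accept reached after 7 steps.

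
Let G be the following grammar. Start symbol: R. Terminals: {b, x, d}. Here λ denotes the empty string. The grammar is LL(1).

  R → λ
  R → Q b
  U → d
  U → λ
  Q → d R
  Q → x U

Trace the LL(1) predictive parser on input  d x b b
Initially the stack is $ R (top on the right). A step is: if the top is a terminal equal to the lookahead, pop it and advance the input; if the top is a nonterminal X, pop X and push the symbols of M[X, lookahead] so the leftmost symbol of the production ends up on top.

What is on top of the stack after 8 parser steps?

b

step 1: stack=$ R  input=d x b b $  — expand R → Q b
step 2: stack=$ b Q  input=d x b b $  — expand Q → d R
step 3: stack=$ b R d  input=d x b b $  — match d
step 4: stack=$ b R  input=x b b $  — expand R → Q b
step 5: stack=$ b b Q  input=x b b $  — expand Q → x U
step 6: stack=$ b b U x  input=x b b $  — match x
step 7: stack=$ b b U  input=b b $  — expand U → λ
step 8: stack=$ b b  input=b b $  — match b
Stack after step 8: $ b (top = b).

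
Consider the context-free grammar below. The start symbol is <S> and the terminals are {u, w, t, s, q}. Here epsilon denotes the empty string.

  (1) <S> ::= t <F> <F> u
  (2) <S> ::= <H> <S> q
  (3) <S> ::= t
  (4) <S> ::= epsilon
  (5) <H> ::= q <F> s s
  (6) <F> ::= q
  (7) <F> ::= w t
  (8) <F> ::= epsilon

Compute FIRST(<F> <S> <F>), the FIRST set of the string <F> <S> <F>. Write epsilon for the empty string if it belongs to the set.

{epsilon, q, t, w}

FIRST(<H>) = {q}
FIRST(<F>) = {epsilon, q, w}
FIRST(<S>) = {epsilon, q, t}  (via <H> <S> q)
FIRST(<F> <S> <F>): take FIRST of each symbol in turn, carrying on past any symbol whose FIRST contains epsilon; result {epsilon, q, t, w}.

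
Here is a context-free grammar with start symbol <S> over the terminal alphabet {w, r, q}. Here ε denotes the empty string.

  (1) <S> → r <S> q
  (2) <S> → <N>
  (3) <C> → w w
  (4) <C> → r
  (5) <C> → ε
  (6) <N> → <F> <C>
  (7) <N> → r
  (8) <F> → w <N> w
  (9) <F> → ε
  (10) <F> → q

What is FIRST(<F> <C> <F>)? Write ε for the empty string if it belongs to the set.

FIRST(<C>) = {ε, r, w}
FIRST(<F>) = {ε, q, w}
FIRST(<N>) = {ε, q, r, w}  (via <F> <C>)
FIRST(<S>) = {ε, q, r, w}  (via <N>)
FIRST(<F> <C> <F>): take FIRST of each symbol in turn, carrying on past any symbol whose FIRST contains ε; result {ε, q, r, w}.

{ε, q, r, w}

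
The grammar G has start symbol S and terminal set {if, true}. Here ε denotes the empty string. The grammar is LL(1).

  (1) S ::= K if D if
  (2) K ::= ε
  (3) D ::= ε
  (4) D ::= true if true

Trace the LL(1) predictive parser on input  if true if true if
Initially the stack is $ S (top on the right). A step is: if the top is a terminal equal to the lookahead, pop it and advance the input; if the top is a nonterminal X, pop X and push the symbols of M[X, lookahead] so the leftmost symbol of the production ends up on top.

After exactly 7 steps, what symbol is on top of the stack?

if

step 1: stack=$ S  input=if true if true if $  — expand S ::= K if D if
step 2: stack=$ if D if K  input=if true if true if $  — expand K ::= ε
step 3: stack=$ if D if  input=if true if true if $  — match if
step 4: stack=$ if D  input=true if true if $  — expand D ::= true if true
step 5: stack=$ if true if true  input=true if true if $  — match true
step 6: stack=$ if true if  input=if true if $  — match if
step 7: stack=$ if true  input=true if $  — match true
Stack after step 7: $ if (top = if).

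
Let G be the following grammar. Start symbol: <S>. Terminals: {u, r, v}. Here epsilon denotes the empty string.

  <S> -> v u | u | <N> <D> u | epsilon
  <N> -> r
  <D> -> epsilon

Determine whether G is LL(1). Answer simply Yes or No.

Yes

FIRST(<S>) = {epsilon, r, u, v}
FIRST(<N>) = {r}
FIRST(<D>) = {epsilon}
FOLLOW(<S>) = {$}
FOLLOW(<N>) = {u}
FOLLOW(<D>) = {u}
Each cell of M receives at most one production.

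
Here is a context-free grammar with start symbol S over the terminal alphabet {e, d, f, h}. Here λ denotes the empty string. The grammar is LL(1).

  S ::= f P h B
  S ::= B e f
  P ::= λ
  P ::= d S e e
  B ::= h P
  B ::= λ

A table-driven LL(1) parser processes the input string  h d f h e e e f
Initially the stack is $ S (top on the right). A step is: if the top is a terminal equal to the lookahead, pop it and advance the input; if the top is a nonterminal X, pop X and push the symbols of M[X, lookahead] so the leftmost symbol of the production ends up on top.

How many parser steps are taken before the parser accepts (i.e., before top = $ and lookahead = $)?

      Stack              Input              Action
   1  $ S                h d f h e e e f $  expand S ::= B e f
   2  $ f e B            h d f h e e e f $  expand B ::= h P
   3  $ f e P h          h d f h e e e f $  match h
   4  $ f e P            d f h e e e f $    expand P ::= d S e e
   5  $ f e e e S d      d f h e e e f $    match d
   6  $ f e e e S        f h e e e f $      expand S ::= f P h B
   7  $ f e e e B h P f  f h e e e f $      match f
   8  $ f e e e B h P    h e e e f $        expand P ::= λ
   9  $ f e e e B h      h e e e f $        match h
  10  $ f e e e B        e e e f $          expand B ::= λ
  11  $ f e e e          e e e f $          match e
  12  $ f e e            e e f $            match e
  13  $ f e              e f $              match e
  14  $ f                f $                match f
Accept reached after 14 steps.

14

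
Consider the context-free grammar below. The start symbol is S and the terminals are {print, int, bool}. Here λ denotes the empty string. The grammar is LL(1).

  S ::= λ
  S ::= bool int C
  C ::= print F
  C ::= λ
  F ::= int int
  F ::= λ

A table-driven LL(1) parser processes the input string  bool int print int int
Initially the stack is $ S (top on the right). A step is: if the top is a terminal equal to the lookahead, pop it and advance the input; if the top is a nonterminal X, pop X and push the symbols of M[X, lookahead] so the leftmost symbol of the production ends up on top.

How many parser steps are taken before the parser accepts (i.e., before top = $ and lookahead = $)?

8

     Stack         Input                     Action
  1  $ S           bool int print int int $  expand S ::= bool int C
  2  $ C int bool  bool int print int int $  match bool
  3  $ C int       int print int int $       match int
  4  $ C           print int int $           expand C ::= print F
  5  $ F print     print int int $           match print
  6  $ F           int int $                 expand F ::= int int
  7  $ int int     int int $                 match int
  8  $ int         int $                     match int
Accept reached after 8 steps.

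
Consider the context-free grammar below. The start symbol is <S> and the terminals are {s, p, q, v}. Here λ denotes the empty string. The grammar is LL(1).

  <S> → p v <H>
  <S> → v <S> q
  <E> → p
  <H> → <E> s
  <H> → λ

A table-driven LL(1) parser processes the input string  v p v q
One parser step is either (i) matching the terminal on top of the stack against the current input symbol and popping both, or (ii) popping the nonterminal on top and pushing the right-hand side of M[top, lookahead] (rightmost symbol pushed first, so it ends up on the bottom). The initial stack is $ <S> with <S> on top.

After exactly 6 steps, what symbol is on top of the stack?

q

step 1: stack=$ <S>  input=v p v q $  — expand <S> → v <S> q
step 2: stack=$ q <S> v  input=v p v q $  — match v
step 3: stack=$ q <S>  input=p v q $  — expand <S> → p v <H>
step 4: stack=$ q <H> v p  input=p v q $  — match p
step 5: stack=$ q <H> v  input=v q $  — match v
step 6: stack=$ q <H>  input=q $  — expand <H> → λ
Stack after step 6: $ q (top = q).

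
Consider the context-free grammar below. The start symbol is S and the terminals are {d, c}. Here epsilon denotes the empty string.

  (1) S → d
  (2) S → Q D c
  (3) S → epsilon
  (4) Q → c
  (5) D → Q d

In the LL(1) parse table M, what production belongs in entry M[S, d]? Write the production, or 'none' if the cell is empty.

S → d

FIRST(Q) = {c}
FIRST(S) = {epsilon, c, d}  (via Q D c)
FIRST(D) = {c}  (via Q d)
FOLLOW(S) includes $ since S is the start symbol.
FOLLOW(S): S appears on no right-hand side. Thus FOLLOW(S) = {$}.
For S → d: FIRST(d) = {d}, so it goes in M[S, t] for t ∈ {d}.
For S → Q D c: FIRST(Q D c) = {c}, so it goes in M[S, t] for t ∈ {c}.
For S → epsilon: FIRST(epsilon) = {epsilon}, so it goes in M[S, t] for t ∈ {}; since epsilon ∈ FIRST, also for every t ∈ FOLLOW(S) = {$}.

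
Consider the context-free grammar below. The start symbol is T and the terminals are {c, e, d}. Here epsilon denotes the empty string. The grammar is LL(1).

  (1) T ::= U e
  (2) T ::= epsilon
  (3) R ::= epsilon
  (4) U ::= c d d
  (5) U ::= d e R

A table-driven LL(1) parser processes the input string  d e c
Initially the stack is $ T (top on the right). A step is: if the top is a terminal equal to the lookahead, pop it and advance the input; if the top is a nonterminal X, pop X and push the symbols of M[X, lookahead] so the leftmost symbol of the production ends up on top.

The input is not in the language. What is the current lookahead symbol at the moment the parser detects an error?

     Stack      Input    Action
  1  $ T        d e c $  expand T ::= U e
  2  $ e U      d e c $  expand U ::= d e R
  3  $ e R e d  d e c $  match d
  4  $ e R e    e c $    match e
  5  $ e R      c $      error: M[R, c] is empty

c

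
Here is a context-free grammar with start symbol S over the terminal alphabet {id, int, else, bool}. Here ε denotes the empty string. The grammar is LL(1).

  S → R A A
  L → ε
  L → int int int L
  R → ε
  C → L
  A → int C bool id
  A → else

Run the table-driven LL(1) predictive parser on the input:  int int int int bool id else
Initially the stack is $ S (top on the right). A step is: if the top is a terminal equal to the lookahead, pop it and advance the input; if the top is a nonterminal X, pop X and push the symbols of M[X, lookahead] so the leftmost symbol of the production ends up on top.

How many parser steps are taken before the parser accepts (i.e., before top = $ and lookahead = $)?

step 1: stack=$ S  input=int int int int bool id else $  — expand S → R A A
step 2: stack=$ A A R  input=int int int int bool id else $  — expand R → ε
step 3: stack=$ A A  input=int int int int bool id else $  — expand A → int C bool id
step 4: stack=$ A id bool C int  input=int int int int bool id else $  — match int
step 5: stack=$ A id bool C  input=int int int bool id else $  — expand C → L
step 6: stack=$ A id bool L  input=int int int bool id else $  — expand L → int int int L
step 7: stack=$ A id bool L int int int  input=int int int bool id else $  — match int
step 8: stack=$ A id bool L int int  input=int int bool id else $  — match int
step 9: stack=$ A id bool L int  input=int bool id else $  — match int
step 10: stack=$ A id bool L  input=bool id else $  — expand L → ε
step 11: stack=$ A id bool  input=bool id else $  — match bool
step 12: stack=$ A id  input=id else $  — match id
step 13: stack=$ A  input=else $  — expand A → else
step 14: stack=$ else  input=else $  — match else
Accept reached after 14 steps.

14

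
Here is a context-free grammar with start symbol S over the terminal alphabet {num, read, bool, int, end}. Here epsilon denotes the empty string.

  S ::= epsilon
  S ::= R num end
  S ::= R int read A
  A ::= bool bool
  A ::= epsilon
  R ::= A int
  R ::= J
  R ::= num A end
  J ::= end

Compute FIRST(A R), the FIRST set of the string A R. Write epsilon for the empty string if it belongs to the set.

FIRST(A) = {epsilon, bool}
FIRST(J) = {end}
FIRST(R) = {bool, end, int, num}  (via A int, J)
FIRST(S) = {epsilon, bool, end, int, num}  (via R num end, R int read A)
FIRST(A R): take FIRST of each symbol in turn, carrying on past any symbol whose FIRST contains epsilon; result {bool, end, int, num}.

{bool, end, int, num}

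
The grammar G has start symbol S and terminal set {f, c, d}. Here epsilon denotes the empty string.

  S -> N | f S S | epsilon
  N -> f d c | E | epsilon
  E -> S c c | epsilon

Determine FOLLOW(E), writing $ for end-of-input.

FIRST(S) = {epsilon, c, f}  (via N)
FIRST(E) = {epsilon, c, f}  (via S c c)
FIRST(N) = {epsilon, c, f}  (via E)
FOLLOW(S) includes $ since S is the start symbol.
FOLLOW(S): in S->f S S (occurrence 1), S is followed by S with FIRST {epsilon, c, f}; in S->f S S (occurrence 1), the suffix after S is nullable (adds nothing new); in S->f S S (occurrence 2), the suffix after S is empty (adds nothing new); in E->S c c, S is followed by c c with FIRST {c}. Thus FOLLOW(S) = {$, c, f}.
FOLLOW(N): in S->N, the suffix after N is empty, so FOLLOW(N) ⊇ FOLLOW(S) = {$, c, f}. Thus FOLLOW(N) = {$, c, f}.
FOLLOW(E): in N->E, the suffix after E is empty, so FOLLOW(E) ⊇ FOLLOW(N) = {$, c, f}. Thus FOLLOW(E) = {$, c, f}.

{$, c, f}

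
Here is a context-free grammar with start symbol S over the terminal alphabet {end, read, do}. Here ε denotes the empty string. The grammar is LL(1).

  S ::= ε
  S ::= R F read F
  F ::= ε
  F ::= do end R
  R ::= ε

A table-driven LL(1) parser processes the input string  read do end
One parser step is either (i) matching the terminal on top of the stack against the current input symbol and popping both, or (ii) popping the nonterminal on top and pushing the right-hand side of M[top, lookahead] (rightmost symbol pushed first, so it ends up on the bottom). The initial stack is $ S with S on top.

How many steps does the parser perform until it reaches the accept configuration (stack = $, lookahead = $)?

step 1: stack=$ S  input=read do end $  — expand S ::= R F read F
step 2: stack=$ F read F R  input=read do end $  — expand R ::= ε
step 3: stack=$ F read F  input=read do end $  — expand F ::= ε
step 4: stack=$ F read  input=read do end $  — match read
step 5: stack=$ F  input=do end $  — expand F ::= do end R
step 6: stack=$ R end do  input=do end $  — match do
step 7: stack=$ R end  input=end $  — match end
step 8: stack=$ R  input=$  — expand R ::= ε
Accept reached after 8 steps.

8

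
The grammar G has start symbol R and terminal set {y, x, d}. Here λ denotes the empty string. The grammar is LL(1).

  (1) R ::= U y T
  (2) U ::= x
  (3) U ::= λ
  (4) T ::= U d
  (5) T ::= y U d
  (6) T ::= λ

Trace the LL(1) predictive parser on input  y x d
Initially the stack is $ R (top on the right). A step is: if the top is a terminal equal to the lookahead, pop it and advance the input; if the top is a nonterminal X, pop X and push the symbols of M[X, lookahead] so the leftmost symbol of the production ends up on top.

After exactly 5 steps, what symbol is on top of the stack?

step 1: stack=$ R  input=y x d $  — expand R ::= U y T
step 2: stack=$ T y U  input=y x d $  — expand U ::= λ
step 3: stack=$ T y  input=y x d $  — match y
step 4: stack=$ T  input=x d $  — expand T ::= U d
step 5: stack=$ d U  input=x d $  — expand U ::= x
Stack after step 5: $ d x (top = x).

x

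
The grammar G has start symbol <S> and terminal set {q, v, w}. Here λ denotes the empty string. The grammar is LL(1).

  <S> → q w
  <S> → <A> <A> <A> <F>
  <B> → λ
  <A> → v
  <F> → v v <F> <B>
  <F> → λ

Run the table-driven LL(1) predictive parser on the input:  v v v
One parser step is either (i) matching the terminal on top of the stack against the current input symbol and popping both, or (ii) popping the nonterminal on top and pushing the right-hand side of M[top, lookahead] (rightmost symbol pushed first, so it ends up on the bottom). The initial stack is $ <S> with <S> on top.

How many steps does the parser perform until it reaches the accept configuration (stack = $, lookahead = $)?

     Stack              Input    Action
  1  $ <S>              v v v $  expand <S> → <A> <A> <A> <F>
  2  $ <F> <A> <A> <A>  v v v $  expand <A> → v
  3  $ <F> <A> <A> v    v v v $  match v
  4  $ <F> <A> <A>      v v $    expand <A> → v
  5  $ <F> <A> v        v v $    match v
  6  $ <F> <A>          v $      expand <A> → v
  7  $ <F> v            v $      match v
  8  $ <F>              $        expand <F> → λ
Accept reached after 8 steps.

8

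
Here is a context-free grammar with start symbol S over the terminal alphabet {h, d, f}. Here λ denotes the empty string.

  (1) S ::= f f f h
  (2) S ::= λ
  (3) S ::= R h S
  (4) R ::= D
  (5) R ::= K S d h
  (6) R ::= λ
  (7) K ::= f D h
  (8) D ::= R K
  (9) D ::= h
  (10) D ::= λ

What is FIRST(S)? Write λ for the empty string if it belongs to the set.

{λ, f, h}

FIRST(K): from K::=f D h we get {f}. So FIRST(K) = {f}.
FIRST(S): from S::=f f f h we get {f}; from S::=λ we get {λ}; from S::=R h S we get {f, h}. So FIRST(S) = {λ, f, h}.
FIRST(R): from R::=D we get {λ, f, h}; from R::=K S d h we get {f}; from R::=λ we get {λ}. So FIRST(R) = {λ, f, h}.
FIRST(D): from D::=R K we get {f, h}; from D::=h we get {h}; from D::=λ we get {λ}. So FIRST(D) = {λ, f, h}.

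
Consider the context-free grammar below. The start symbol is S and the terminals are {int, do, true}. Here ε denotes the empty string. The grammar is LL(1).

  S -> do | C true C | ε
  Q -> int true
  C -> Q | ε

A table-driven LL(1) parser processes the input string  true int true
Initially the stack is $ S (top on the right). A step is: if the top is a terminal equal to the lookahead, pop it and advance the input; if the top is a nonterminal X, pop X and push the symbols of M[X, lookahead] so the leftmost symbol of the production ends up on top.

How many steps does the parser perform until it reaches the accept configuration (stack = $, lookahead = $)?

     Stack       Input            Action
  1  $ S         true int true $  expand S -> C true C
  2  $ C true C  true int true $  expand C -> ε
  3  $ C true    true int true $  match true
  4  $ C         int true $       expand C -> Q
  5  $ Q         int true $       expand Q -> int true
  6  $ true int  int true $       match int
  7  $ true      true $           match true
Accept reached after 7 steps.

7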